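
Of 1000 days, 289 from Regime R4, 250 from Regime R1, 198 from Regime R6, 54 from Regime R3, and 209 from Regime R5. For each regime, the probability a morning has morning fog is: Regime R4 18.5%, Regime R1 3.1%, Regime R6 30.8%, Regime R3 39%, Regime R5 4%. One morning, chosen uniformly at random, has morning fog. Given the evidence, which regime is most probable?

Regime R6

Prior × likelihood for each hypothesis:
  Regime R4: 0.289 × 0.185 = 0.053465
  Regime R1: 0.25 × 0.031 = 0.00775
  Regime R6: 0.198 × 0.308 = 0.060984
  Regime R3: 0.054 × 0.39 = 0.02106
  Regime R5: 0.209 × 0.04 = 0.00836
Normalizing constant = 0.151619.
Largest term belongs to Regime R6, so Regime R6 is most probable.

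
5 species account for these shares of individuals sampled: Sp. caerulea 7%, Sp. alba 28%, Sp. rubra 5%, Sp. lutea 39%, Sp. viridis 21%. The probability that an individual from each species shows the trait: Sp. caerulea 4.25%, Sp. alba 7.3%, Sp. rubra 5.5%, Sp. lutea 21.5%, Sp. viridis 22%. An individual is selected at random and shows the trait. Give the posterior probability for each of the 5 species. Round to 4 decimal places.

Compute prior × likelihood for every hypothesis:
  Sp. caerulea: 0.07 × 0.0425 = 0.002975
  Sp. alba: 0.28 × 0.073 = 0.02044
  Sp. rubra: 0.05 × 0.055 = 0.00275
  Sp. lutea: 0.39 × 0.215 = 0.08385
  Sp. viridis: 0.21 × 0.22 = 0.0462
Normalizing constant = 0.156215.
P(Sp. caerulea | trait) = 0.002975/0.156215 ≈ 0.0190
P(Sp. alba | trait) = 0.02044/0.156215 ≈ 0.1308
P(Sp. rubra | trait) = 0.00275/0.156215 ≈ 0.0176
P(Sp. lutea | trait) = 0.08385/0.156215 ≈ 0.5368
P(Sp. viridis | trait) = 0.0462/0.156215 ≈ 0.2957

Sp. caerulea 0.0190, Sp. alba 0.1308, Sp. rubra 0.0176, Sp. lutea 0.5368, Sp. viridis 0.2957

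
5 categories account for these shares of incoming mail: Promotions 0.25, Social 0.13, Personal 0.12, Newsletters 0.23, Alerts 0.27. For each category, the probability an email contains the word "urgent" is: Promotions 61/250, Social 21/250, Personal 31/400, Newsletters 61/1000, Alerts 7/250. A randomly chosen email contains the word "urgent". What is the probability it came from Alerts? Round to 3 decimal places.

0.074

By Bayes' rule, posterior ∝ prior × likelihood:
  Promotions: 0.25 × 0.244 = 0.061
  Social: 0.13 × 0.084 = 0.01092
  Personal: 0.12 × 0.0775 = 0.0093
  Newsletters: 0.23 × 0.061 = 0.01403
  Alerts: 0.27 × 0.028 = 0.00756
Normalizing constant = 0.10281.
P(Alerts | evidence) = 0.00756 / 0.10281 ≈ 0.074.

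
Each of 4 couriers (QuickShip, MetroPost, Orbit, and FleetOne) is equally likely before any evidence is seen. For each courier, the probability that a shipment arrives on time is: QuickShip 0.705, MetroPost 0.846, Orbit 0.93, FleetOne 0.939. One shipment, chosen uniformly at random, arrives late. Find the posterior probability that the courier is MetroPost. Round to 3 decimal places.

Taking complements, P(late | each) = QuickShip 0.295, MetroPost 0.154, Orbit 0.07, FleetOne 0.061.
Since the prior is uniform, the posterior is proportional to the likelihood:
  QuickShip: 0.295
  MetroPost: 0.154
  Orbit: 0.07
  FleetOne: 0.061
Sum = 0.58.
P(MetroPost | evidence) = 0.154 / 0.58 ≈ 0.266.

0.266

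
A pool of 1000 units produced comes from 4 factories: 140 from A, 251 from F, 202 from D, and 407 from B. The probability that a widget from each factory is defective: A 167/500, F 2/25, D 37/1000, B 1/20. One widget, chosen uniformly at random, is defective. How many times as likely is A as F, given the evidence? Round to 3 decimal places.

Unnormalized posteriors (prior × likelihood):
  A: 0.14 × 0.334 = 0.04676
  F: 0.251 × 0.08 = 0.02008
  D: 0.202 × 0.037 = 0.007474
  B: 0.407 × 0.05 = 0.02035
Total = 0.094664.
The ratio is 0.04676 / 0.02008 (the normalizer cancels) = 2.329.

2.329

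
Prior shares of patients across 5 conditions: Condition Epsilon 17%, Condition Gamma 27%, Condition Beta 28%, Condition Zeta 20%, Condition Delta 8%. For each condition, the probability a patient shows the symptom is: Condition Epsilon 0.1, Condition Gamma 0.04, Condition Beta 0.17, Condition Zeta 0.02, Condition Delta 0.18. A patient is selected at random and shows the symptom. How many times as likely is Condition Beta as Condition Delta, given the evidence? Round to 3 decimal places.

Prior × likelihood for each hypothesis:
  Condition Epsilon: 0.17 × 0.1 = 0.017
  Condition Gamma: 0.27 × 0.04 = 0.0108
  Condition Beta: 0.28 × 0.17 = 0.0476
  Condition Zeta: 0.2 × 0.02 = 0.004
  Condition Delta: 0.08 × 0.18 = 0.0144
Sum = 0.0938.
The ratio is 0.0476 / 0.0144 (the normalizer cancels) = 3.306.

3.306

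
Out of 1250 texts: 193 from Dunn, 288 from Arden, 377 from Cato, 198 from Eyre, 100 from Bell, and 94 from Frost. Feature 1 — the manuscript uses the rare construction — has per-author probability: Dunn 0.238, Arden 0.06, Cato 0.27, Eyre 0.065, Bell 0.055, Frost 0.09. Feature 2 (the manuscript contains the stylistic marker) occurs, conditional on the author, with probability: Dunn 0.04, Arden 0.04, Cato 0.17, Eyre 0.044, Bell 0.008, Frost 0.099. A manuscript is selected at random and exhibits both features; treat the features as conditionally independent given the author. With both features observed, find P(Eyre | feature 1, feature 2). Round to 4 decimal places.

Compute prior × likelihood for every hypothesis:
  Dunn: 0.1544 × 0.238 × 0.04 = 0.001469888
  Arden: 0.2304 × 0.06 × 0.04 = 0.00055296
  Cato: 0.3016 × 0.27 × 0.17 = 0.01384344
  Eyre: 0.1584 × 0.065 × 0.044 = 0.000453024
  Bell: 0.08 × 0.055 × 0.008 = 0.0000352
  Frost: 0.0752 × 0.09 × 0.099 = 0.000670032
Normalizing constant = 0.017024544.
P(Eyre | evidence) = 0.000453024 / 0.017024544 ≈ 0.0266.

0.0266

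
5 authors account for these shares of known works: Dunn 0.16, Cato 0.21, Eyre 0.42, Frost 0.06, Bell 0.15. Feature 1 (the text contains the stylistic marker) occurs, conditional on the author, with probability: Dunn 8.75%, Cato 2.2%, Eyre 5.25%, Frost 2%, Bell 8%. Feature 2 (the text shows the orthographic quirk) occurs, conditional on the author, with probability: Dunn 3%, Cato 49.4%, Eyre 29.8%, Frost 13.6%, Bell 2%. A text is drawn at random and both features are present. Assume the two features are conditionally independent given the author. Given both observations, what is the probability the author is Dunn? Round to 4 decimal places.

Unnormalized posteriors (prior × likelihood):
  Dunn: 0.16 × 0.0875 × 0.03 = 0.00042
  Cato: 0.21 × 0.022 × 0.494 = 0.00228228
  Eyre: 0.42 × 0.0525 × 0.298 = 0.0065709
  Frost: 0.06 × 0.02 × 0.136 = 0.0001632
  Bell: 0.15 × 0.08 × 0.02 = 0.00024
Total = 0.00967638.
P(Dunn | evidence) = 0.00042 / 0.00967638 ≈ 0.0434.

0.0434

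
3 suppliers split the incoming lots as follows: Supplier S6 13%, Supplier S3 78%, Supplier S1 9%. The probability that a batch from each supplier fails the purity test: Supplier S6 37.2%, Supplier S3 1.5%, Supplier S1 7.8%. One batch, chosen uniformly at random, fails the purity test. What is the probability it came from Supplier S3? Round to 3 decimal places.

0.174

By Bayes' rule, posterior ∝ prior × likelihood:
  Supplier S6: 0.13 × 0.372 = 0.04836
  Supplier S3: 0.78 × 0.015 = 0.0117
  Supplier S1: 0.09 × 0.078 = 0.00702
Normalizing constant = 0.06708.
P(Supplier S3 | evidence) = 0.0117 / 0.06708 ≈ 0.174.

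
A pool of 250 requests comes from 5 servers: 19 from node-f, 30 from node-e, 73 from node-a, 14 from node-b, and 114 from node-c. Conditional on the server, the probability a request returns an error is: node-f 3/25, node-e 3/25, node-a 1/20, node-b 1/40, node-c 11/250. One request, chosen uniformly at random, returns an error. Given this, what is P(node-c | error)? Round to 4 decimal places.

0.3367

By Bayes' rule, posterior ∝ prior × likelihood:
  node-f: 0.076 × 0.12 = 0.00912
  node-e: 0.12 × 0.12 = 0.0144
  node-a: 0.292 × 0.05 = 0.0146
  node-b: 0.056 × 0.025 = 0.0014
  node-c: 0.456 × 0.044 = 0.020064
Sum = 0.059584.
P(node-c | evidence) = 0.020064 / 0.059584 ≈ 0.3367.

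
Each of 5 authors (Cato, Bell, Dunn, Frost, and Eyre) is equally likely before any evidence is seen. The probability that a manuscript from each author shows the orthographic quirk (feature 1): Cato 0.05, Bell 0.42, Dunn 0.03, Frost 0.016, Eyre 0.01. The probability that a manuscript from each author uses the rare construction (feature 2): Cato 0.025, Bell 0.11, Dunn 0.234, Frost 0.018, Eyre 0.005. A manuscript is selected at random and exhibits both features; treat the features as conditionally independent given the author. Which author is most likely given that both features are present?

Bell

With a uniform prior (1/5 each), posterior ∝ likelihood:
  Cato: 0.05 × 0.025 = 0.00125
  Bell: 0.42 × 0.11 = 0.0462
  Dunn: 0.03 × 0.234 = 0.00702
  Frost: 0.016 × 0.018 = 0.000288
  Eyre: 0.01 × 0.005 = 0.00005
Sum = 0.054808.
Largest term belongs to Bell, so Bell is most probable.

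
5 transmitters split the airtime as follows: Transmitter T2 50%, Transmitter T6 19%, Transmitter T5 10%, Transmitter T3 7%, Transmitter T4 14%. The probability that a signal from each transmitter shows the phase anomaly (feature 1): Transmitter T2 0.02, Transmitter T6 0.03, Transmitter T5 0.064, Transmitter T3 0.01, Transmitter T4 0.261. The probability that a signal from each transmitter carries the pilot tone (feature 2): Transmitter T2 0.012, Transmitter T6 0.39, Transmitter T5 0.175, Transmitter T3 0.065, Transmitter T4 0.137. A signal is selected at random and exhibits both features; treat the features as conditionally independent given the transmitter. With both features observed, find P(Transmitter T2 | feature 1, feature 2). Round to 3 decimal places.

0.014

By Bayes' rule, posterior ∝ prior × likelihood:
  Transmitter T2: 0.5 × 0.02 × 0.012 = 0.00012
  Transmitter T6: 0.19 × 0.03 × 0.39 = 0.002223
  Transmitter T5: 0.1 × 0.064 × 0.175 = 0.00112
  Transmitter T3: 0.07 × 0.01 × 0.065 = 0.0000455
  Transmitter T4: 0.14 × 0.261 × 0.137 = 0.00500598
Total = 0.00851448.
P(Transmitter T2 | evidence) = 0.00012 / 0.00851448 ≈ 0.014.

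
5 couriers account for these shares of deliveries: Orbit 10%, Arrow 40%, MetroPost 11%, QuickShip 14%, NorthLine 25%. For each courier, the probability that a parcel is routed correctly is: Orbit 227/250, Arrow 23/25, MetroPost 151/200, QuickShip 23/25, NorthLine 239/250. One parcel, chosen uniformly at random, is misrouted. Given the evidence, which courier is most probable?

Taking complements, P(misrouted | each) = Orbit 0.092, Arrow 0.08, MetroPost 0.245, QuickShip 0.08, NorthLine 0.044.
Compute prior × likelihood for every hypothesis:
  Orbit: 0.1 × 0.092 = 0.0092
  Arrow: 0.4 × 0.08 = 0.032
  MetroPost: 0.11 × 0.245 = 0.02695
  QuickShip: 0.14 × 0.08 = 0.0112
  NorthLine: 0.25 × 0.044 = 0.011
Normalizing constant = 0.09035.
Largest term belongs to Arrow, so Arrow is most probable.

Arrow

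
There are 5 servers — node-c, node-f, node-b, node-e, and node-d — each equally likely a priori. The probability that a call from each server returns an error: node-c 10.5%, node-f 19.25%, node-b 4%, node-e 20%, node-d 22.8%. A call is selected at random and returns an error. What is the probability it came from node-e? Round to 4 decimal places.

Since the prior is uniform, the posterior is proportional to the likelihood:
  node-c: 0.105
  node-f: 0.1925
  node-b: 0.04
  node-e: 0.2
  node-d: 0.228
Sum = 0.7655.
P(node-e | evidence) = 0.2 / 0.7655 ≈ 0.2613.

0.2613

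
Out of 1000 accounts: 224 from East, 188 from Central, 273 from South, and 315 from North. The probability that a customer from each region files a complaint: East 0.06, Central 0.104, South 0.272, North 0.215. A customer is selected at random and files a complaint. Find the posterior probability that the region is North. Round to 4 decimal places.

Prior × likelihood for each hypothesis:
  East: 0.224 × 0.06 = 0.01344
  Central: 0.188 × 0.104 = 0.019552
  South: 0.273 × 0.272 = 0.074256
  North: 0.315 × 0.215 = 0.067725
Sum = 0.174973.
P(North | evidence) = 0.067725 / 0.174973 ≈ 0.3871.

0.3871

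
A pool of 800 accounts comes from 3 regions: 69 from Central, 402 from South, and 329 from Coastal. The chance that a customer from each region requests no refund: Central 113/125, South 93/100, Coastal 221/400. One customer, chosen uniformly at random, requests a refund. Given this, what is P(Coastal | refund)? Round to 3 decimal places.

0.809

Taking complements, P(refund | each) = Central 0.096, South 0.07, Coastal 0.4475.
Unnormalized posteriors (prior × likelihood):
  Central: 0.08625 × 0.096 = 0.00828
  South: 0.5025 × 0.07 = 0.035175
  Coastal: 0.41125 × 0.4475 = 0.184034375
Total = 0.227489375.
P(Coastal | evidence) = 0.184034375 / 0.227489375 ≈ 0.809.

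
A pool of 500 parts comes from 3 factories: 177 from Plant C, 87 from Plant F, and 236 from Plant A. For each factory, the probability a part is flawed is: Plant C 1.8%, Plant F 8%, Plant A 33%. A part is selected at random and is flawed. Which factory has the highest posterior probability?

Prior × likelihood for each hypothesis:
  Plant C: 0.354 × 0.018 = 0.006372
  Plant F: 0.174 × 0.08 = 0.01392
  Plant A: 0.472 × 0.33 = 0.15576
Sum = 0.176052.
Largest term belongs to Plant A, so Plant A is most probable.

Plant A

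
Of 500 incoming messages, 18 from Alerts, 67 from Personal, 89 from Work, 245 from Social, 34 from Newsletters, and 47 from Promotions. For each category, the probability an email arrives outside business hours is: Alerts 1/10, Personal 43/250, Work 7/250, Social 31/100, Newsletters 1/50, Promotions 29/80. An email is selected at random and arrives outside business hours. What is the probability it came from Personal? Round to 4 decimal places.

Compute prior × likelihood for every hypothesis:
  Alerts: 0.036 × 0.1 = 0.0036
  Personal: 0.134 × 0.172 = 0.023048
  Work: 0.178 × 0.028 = 0.004984
  Social: 0.49 × 0.31 = 0.1519
  Newsletters: 0.068 × 0.02 = 0.00136
  Promotions: 0.094 × 0.3625 = 0.034075
Total = 0.218967.
P(Personal | evidence) = 0.023048 / 0.218967 ≈ 0.1053.

0.1053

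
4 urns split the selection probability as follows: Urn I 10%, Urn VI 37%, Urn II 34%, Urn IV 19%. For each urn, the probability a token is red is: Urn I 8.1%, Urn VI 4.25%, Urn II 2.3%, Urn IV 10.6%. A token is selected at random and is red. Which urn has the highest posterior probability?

Compute prior × likelihood for every hypothesis:
  Urn I: 0.1 × 0.081 = 0.0081
  Urn VI: 0.37 × 0.0425 = 0.015725
  Urn II: 0.34 × 0.023 = 0.00782
  Urn IV: 0.19 × 0.106 = 0.02014
Total = 0.051785.
Largest term belongs to Urn IV, so Urn IV is most probable.

Urn IV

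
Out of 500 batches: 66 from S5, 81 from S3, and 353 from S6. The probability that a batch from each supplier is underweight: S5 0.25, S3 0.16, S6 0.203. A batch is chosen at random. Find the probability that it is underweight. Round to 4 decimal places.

0.2022

Unnormalized posteriors (prior × likelihood):
  S5: 0.132 × 0.25 = 0.033
  S3: 0.162 × 0.16 = 0.02592
  S6: 0.706 × 0.203 = 0.143318
P(underweight) = 0.033 + 0.02592 + 0.143318 = 0.202238 → 0.2022.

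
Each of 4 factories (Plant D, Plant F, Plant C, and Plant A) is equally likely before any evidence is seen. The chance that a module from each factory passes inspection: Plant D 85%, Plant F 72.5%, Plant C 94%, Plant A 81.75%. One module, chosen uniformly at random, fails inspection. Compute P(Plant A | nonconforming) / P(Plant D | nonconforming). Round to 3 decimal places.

Taking complements, P(nonconforming | each) = Plant D 0.15, Plant F 0.275, Plant C 0.06, Plant A 0.1825.
With a uniform prior (1/4 each), posterior ∝ likelihood:
  Plant D: 0.15
  Plant F: 0.275
  Plant C: 0.06
  Plant A: 0.1825
Total = 0.6675.
The ratio is 0.1825 / 0.15 (the normalizer cancels) = 1.217.

1.217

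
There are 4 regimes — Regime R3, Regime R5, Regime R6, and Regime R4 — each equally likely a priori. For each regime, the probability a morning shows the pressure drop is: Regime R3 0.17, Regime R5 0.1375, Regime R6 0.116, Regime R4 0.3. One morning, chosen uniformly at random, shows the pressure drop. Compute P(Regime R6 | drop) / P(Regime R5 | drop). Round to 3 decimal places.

Since the prior is uniform, the posterior is proportional to the likelihood:
  Regime R3: 0.17
  Regime R5: 0.1375
  Regime R6: 0.116
  Regime R4: 0.3
Sum = 0.7235.
The ratio is 0.116 / 0.1375 (the normalizer cancels) = 0.844.

0.844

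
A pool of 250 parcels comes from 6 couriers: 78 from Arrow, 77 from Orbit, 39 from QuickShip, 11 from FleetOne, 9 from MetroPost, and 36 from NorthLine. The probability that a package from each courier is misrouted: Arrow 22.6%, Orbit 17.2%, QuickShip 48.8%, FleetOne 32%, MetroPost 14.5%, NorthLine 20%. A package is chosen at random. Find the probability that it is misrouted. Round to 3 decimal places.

Unnormalized posteriors (prior × likelihood):
  Arrow: 0.312 × 0.226 = 0.070512
  Orbit: 0.308 × 0.172 = 0.052976
  QuickShip: 0.156 × 0.488 = 0.076128
  FleetOne: 0.044 × 0.32 = 0.01408
  MetroPost: 0.036 × 0.145 = 0.00522
  NorthLine: 0.144 × 0.2 = 0.0288
P(misrouted) = 0.070512 + 0.052976 + 0.076128 + 0.01408 + 0.00522 + 0.0288 = 0.247716 → 0.248.

0.248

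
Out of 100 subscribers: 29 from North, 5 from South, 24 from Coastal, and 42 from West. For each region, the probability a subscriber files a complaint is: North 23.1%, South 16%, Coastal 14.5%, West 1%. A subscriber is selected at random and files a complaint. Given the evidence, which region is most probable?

By Bayes' rule, posterior ∝ prior × likelihood:
  North: 0.29 × 0.231 = 0.06699
  South: 0.05 × 0.16 = 0.008
  Coastal: 0.24 × 0.145 = 0.0348
  West: 0.42 × 0.01 = 0.0042
Sum = 0.11399.
Largest term belongs to North, so North is most probable.

North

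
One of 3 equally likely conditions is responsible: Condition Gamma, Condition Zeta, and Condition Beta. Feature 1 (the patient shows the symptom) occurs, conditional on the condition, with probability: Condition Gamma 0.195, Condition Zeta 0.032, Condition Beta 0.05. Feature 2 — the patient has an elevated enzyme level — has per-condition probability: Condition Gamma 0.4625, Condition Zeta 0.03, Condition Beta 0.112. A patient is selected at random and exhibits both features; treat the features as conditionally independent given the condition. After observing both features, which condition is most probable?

Condition Gamma

Since the prior is uniform, the posterior is proportional to the likelihood:
  Condition Gamma: 0.195 × 0.4625 = 0.0901875
  Condition Zeta: 0.032 × 0.03 = 0.00096
  Condition Beta: 0.05 × 0.112 = 0.0056
Sum = 0.0967475.
Largest term belongs to Condition Gamma, so Condition Gamma is most probable.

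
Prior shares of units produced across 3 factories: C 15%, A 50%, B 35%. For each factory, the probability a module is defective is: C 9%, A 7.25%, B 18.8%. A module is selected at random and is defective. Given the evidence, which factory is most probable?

By Bayes' rule, posterior ∝ prior × likelihood:
  C: 0.15 × 0.09 = 0.0135
  A: 0.5 × 0.0725 = 0.03625
  B: 0.35 × 0.188 = 0.0658
Normalizing constant = 0.11555.
Largest term belongs to B, so B is most probable.

B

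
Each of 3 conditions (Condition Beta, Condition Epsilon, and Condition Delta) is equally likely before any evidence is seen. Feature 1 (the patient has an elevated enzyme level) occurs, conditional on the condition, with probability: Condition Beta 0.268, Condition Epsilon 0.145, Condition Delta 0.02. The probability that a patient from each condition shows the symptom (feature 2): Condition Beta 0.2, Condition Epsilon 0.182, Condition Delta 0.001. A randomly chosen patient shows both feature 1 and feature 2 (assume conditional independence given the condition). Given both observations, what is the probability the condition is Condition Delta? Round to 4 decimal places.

Since the prior is uniform, the posterior is proportional to the likelihood:
  Condition Beta: 0.268 × 0.2 = 0.0536
  Condition Epsilon: 0.145 × 0.182 = 0.02639
  Condition Delta: 0.02 × 0.001 = 0.00002
Total = 0.08001.
P(Condition Delta | evidence) = 0.00002 / 0.08001 ≈ 0.0002.

0.0002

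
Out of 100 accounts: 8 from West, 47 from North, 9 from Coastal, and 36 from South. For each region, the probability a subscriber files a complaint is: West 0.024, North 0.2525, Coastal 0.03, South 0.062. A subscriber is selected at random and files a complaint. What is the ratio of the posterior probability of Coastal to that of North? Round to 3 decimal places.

Unnormalized posteriors (prior × likelihood):
  West: 0.08 × 0.024 = 0.00192
  North: 0.47 × 0.2525 = 0.118675
  Coastal: 0.09 × 0.03 = 0.0027
  South: 0.36 × 0.062 = 0.02232
Normalizing constant = 0.145615.
The ratio is 0.0027 / 0.118675 (the normalizer cancels) = 0.023.

0.023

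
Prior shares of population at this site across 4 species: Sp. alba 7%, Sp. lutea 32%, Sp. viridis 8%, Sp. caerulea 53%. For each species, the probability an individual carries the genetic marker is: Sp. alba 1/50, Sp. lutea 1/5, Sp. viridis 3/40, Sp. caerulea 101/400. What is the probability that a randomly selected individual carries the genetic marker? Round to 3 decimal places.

0.205

By Bayes' rule, posterior ∝ prior × likelihood:
  Sp. alba: 0.07 × 0.02 = 0.0014
  Sp. lutea: 0.32 × 0.2 = 0.064
  Sp. viridis: 0.08 × 0.075 = 0.006
  Sp. caerulea: 0.53 × 0.2525 = 0.133825
P(marker) = 0.0014 + 0.064 + 0.006 + 0.133825 = 0.205225 → 0.205.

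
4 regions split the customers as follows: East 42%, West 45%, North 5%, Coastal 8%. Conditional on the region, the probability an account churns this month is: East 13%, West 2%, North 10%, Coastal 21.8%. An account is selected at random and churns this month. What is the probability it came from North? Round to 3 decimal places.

0.058

By Bayes' rule, posterior ∝ prior × likelihood:
  East: 0.42 × 0.13 = 0.0546
  West: 0.45 × 0.02 = 0.009
  North: 0.05 × 0.1 = 0.005
  Coastal: 0.08 × 0.218 = 0.01744
Total = 0.08604.
P(North | evidence) = 0.005 / 0.08604 ≈ 0.058.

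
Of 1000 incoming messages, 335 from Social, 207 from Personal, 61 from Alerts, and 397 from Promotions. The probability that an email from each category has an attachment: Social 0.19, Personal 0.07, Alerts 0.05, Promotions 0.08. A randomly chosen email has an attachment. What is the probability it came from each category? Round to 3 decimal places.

Social 0.564, Personal 0.128, Alerts 0.027, Promotions 0.281

Compute prior × likelihood for every hypothesis:
  Social: 0.335 × 0.19 = 0.06365
  Personal: 0.207 × 0.07 = 0.01449
  Alerts: 0.061 × 0.05 = 0.00305
  Promotions: 0.397 × 0.08 = 0.03176
Normalizing constant = 0.11295.
P(Social | attachment) = 0.06365/0.11295 ≈ 0.564
P(Personal | attachment) = 0.01449/0.11295 ≈ 0.128
P(Alerts | attachment) = 0.00305/0.11295 ≈ 0.027
P(Promotions | attachment) = 0.03176/0.11295 ≈ 0.281
(Check: 0.564+0.128+0.027+0.281 = 1.000.)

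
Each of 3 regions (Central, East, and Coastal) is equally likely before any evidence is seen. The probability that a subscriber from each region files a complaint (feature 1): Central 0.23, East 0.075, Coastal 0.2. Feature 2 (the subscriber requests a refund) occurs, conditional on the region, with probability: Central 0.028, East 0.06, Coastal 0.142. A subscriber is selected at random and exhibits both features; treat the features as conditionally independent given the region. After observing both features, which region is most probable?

Since the prior is uniform, the posterior is proportional to the likelihood:
  Central: 0.23 × 0.028 = 0.00644
  East: 0.075 × 0.06 = 0.0045
  Coastal: 0.2 × 0.142 = 0.0284
Sum = 0.03934.
Largest term belongs to Coastal, so Coastal is most probable.

Coastal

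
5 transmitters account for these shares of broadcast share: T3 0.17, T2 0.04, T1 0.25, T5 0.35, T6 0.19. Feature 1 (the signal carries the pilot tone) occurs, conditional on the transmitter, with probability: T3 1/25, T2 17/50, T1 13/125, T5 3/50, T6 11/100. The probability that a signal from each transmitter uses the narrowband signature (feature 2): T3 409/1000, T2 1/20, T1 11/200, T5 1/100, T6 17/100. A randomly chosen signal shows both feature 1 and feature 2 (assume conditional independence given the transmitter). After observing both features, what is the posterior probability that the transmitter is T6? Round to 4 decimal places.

0.4106

Prior × likelihood for each hypothesis:
  T3: 0.17 × 0.04 × 0.409 = 0.0027812
  T2: 0.04 × 0.34 × 0.05 = 0.00068
  T1: 0.25 × 0.104 × 0.055 = 0.00143
  T5: 0.35 × 0.06 × 0.01 = 0.00021
  T6: 0.19 × 0.11 × 0.17 = 0.003553
Total = 0.0086542.
P(T6 | evidence) = 0.003553 / 0.0086542 ≈ 0.4106.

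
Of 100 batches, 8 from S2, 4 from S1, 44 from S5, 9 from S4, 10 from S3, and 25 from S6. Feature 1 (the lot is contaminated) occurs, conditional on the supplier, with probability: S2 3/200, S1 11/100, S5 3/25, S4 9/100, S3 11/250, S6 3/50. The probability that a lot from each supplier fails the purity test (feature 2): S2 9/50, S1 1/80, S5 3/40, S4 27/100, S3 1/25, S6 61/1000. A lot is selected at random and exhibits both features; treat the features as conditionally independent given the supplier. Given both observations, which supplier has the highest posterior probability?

Prior × likelihood for each hypothesis:
  S2: 0.08 × 0.015 × 0.18 = 0.000216
  S1: 0.04 × 0.11 × 0.0125 = 0.000055
  S5: 0.44 × 0.12 × 0.075 = 0.00396
  S4: 0.09 × 0.09 × 0.27 = 0.002187
  S3: 0.1 × 0.044 × 0.04 = 0.000176
  S6: 0.25 × 0.06 × 0.061 = 0.000915
Normalizing constant = 0.007509.
Largest term belongs to S5, so S5 is most probable.

S5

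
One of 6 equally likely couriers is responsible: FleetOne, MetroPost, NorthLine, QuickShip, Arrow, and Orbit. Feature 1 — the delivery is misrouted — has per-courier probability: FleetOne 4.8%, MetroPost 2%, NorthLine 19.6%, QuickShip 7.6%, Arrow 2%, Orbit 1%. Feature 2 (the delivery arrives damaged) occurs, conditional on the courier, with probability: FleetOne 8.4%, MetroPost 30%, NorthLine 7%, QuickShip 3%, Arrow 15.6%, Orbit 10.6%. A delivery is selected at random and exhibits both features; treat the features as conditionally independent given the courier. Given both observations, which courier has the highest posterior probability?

Since the prior is uniform, the posterior is proportional to the likelihood:
  FleetOne: 0.048 × 0.084 = 0.004032
  MetroPost: 0.02 × 0.3 = 0.006
  NorthLine: 0.196 × 0.07 = 0.01372
  QuickShip: 0.076 × 0.03 = 0.00228
  Arrow: 0.02 × 0.156 = 0.00312
  Orbit: 0.01 × 0.106 = 0.00106
Sum = 0.030212.
Largest term belongs to NorthLine, so NorthLine is most probable.

NorthLine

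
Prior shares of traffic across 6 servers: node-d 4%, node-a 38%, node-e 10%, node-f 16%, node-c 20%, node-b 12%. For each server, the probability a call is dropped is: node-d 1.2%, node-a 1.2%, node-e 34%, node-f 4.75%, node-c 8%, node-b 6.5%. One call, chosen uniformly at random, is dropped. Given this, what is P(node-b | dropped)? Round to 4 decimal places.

By Bayes' rule, posterior ∝ prior × likelihood:
  node-d: 0.04 × 0.012 = 0.00048
  node-a: 0.38 × 0.012 = 0.00456
  node-e: 0.1 × 0.34 = 0.034
  node-f: 0.16 × 0.0475 = 0.0076
  node-c: 0.2 × 0.08 = 0.016
  node-b: 0.12 × 0.065 = 0.0078
Normalizing constant = 0.07044.
P(node-b | evidence) = 0.0078 / 0.07044 ≈ 0.1107.

0.1107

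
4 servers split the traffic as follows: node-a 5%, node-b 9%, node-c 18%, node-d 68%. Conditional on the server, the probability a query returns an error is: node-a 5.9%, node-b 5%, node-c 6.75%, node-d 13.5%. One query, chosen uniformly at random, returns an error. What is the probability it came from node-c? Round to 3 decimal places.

By Bayes' rule, posterior ∝ prior × likelihood:
  node-a: 0.05 × 0.059 = 0.00295
  node-b: 0.09 × 0.05 = 0.0045
  node-c: 0.18 × 0.0675 = 0.01215
  node-d: 0.68 × 0.135 = 0.0918
Total = 0.1114.
P(node-c | evidence) = 0.01215 / 0.1114 ≈ 0.109.

0.109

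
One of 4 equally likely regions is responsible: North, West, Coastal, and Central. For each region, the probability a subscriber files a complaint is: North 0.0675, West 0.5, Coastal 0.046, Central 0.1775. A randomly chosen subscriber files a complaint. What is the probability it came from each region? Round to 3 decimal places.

Since the prior is uniform, the posterior is proportional to the likelihood:
  North: 0.0675
  West: 0.5
  Coastal: 0.046
  Central: 0.1775
Sum = 0.791.
P(North | complaint) = 0.0675/0.791 ≈ 0.085
P(West | complaint) = 0.5/0.791 ≈ 0.632
P(Coastal | complaint) = 0.046/0.791 ≈ 0.058
P(Central | complaint) = 0.1775/0.791 ≈ 0.224

North 0.085, West 0.632, Coastal 0.058, Central 0.224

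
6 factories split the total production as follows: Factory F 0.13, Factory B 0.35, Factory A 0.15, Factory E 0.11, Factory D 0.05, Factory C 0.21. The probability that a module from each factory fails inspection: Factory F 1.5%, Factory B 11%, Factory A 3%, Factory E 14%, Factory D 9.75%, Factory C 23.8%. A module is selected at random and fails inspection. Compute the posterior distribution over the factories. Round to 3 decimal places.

Prior × likelihood for each hypothesis:
  Factory F: 0.13 × 0.015 = 0.00195
  Factory B: 0.35 × 0.11 = 0.0385
  Factory A: 0.15 × 0.03 = 0.0045
  Factory E: 0.11 × 0.14 = 0.0154
  Factory D: 0.05 × 0.0975 = 0.004875
  Factory C: 0.21 × 0.238 = 0.04998
Total = 0.115205.
P(Factory F | nonconforming) = 0.00195/0.115205 ≈ 0.017
P(Factory B | nonconforming) = 0.0385/0.115205 ≈ 0.334
P(Factory A | nonconforming) = 0.0045/0.115205 ≈ 0.039
P(Factory E | nonconforming) = 0.0154/0.115205 ≈ 0.134
P(Factory D | nonconforming) = 0.004875/0.115205 ≈ 0.042
P(Factory C | nonconforming) = 0.04998/0.115205 ≈ 0.434
(Check: 0.017+0.334+0.039+0.134+0.042+0.434 = 1.000.)

Factory F 0.017, Factory B 0.334, Factory A 0.039, Factory E 0.134, Factory D 0.042, Factory C 0.434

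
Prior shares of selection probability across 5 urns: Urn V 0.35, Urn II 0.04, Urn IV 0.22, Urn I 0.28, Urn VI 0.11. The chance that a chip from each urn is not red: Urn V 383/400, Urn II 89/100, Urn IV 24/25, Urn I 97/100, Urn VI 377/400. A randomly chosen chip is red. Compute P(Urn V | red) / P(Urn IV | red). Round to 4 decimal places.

Taking complements, P(red | each) = Urn V 0.0425, Urn II 0.11, Urn IV 0.04, Urn I 0.03, Urn VI 0.0575.
Compute prior × likelihood for every hypothesis:
  Urn V: 0.35 × 0.0425 = 0.014875
  Urn II: 0.04 × 0.11 = 0.0044
  Urn IV: 0.22 × 0.04 = 0.0088
  Urn I: 0.28 × 0.03 = 0.0084
  Urn VI: 0.11 × 0.0575 = 0.006325
Sum = 0.0428.
The ratio is 0.014875 / 0.0088 (the normalizer cancels) = 1.6903.

1.6903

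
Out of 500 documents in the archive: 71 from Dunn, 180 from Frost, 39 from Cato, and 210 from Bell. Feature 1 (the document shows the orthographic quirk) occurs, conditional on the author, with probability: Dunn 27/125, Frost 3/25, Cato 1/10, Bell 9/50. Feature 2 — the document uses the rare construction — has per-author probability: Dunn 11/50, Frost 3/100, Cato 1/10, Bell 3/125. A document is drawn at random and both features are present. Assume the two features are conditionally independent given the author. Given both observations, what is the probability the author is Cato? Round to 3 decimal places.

0.073

Unnormalized posteriors (prior × likelihood):
  Dunn: 0.142 × 0.216 × 0.22 = 0.00674784
  Frost: 0.36 × 0.12 × 0.03 = 0.001296
  Cato: 0.078 × 0.1 × 0.1 = 0.00078
  Bell: 0.42 × 0.18 × 0.024 = 0.0018144
Normalizing constant = 0.01063824.
P(Cato | evidence) = 0.00078 / 0.01063824 ≈ 0.073.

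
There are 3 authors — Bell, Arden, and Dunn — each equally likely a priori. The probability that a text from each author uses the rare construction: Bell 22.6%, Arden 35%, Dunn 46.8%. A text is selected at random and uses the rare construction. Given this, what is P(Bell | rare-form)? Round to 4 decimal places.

With a uniform prior (1/3 each), posterior ∝ likelihood:
  Bell: 0.226
  Arden: 0.35
  Dunn: 0.468
Normalizing constant = 1.044.
P(Bell | evidence) = 0.226 / 1.044 ≈ 0.2165.

0.2165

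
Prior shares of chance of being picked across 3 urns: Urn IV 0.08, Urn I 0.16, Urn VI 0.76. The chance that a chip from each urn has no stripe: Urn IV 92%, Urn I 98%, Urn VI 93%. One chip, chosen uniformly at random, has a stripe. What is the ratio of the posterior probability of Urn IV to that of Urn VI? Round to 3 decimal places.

Taking complements, P(striped | each) = Urn IV 0.08, Urn I 0.02, Urn VI 0.07.
Unnormalized posteriors (prior × likelihood):
  Urn IV: 0.08 × 0.08 = 0.0064
  Urn I: 0.16 × 0.02 = 0.0032
  Urn VI: 0.76 × 0.07 = 0.0532
Normalizing constant = 0.0628.
The ratio is 0.0064 / 0.0532 (the normalizer cancels) = 0.120.

0.120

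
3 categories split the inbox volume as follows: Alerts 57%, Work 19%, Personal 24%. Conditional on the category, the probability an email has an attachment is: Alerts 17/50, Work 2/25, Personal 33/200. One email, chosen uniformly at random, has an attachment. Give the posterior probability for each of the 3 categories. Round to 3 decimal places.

Unnormalized posteriors (prior × likelihood):
  Alerts: 0.57 × 0.34 = 0.1938
  Work: 0.19 × 0.08 = 0.0152
  Personal: 0.24 × 0.165 = 0.0396
Sum = 0.2486.
P(Alerts | attachment) = 0.1938/0.2486 ≈ 0.780
P(Work | attachment) = 0.0152/0.2486 ≈ 0.061
P(Personal | attachment) = 0.0396/0.2486 ≈ 0.159

Alerts 0.780, Work 0.061, Personal 0.159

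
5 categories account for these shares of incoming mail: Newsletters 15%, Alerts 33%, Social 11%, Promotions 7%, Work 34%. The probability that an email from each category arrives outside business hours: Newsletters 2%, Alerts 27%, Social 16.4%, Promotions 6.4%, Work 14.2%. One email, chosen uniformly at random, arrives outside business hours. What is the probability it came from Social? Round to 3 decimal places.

By Bayes' rule, posterior ∝ prior × likelihood:
  Newsletters: 0.15 × 0.02 = 0.003
  Alerts: 0.33 × 0.27 = 0.0891
  Social: 0.11 × 0.164 = 0.01804
  Promotions: 0.07 × 0.064 = 0.00448
  Work: 0.34 × 0.142 = 0.04828
Sum = 0.1629.
P(Social | evidence) = 0.01804 / 0.1629 ≈ 0.111.

0.111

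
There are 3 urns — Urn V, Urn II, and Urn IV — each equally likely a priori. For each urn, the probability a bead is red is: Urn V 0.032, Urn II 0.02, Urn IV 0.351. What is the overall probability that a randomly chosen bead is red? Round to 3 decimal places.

With a uniform prior (1/3 each), posterior ∝ likelihood:
  Urn V: 0.032
  Urn II: 0.02
  Urn IV: 0.351
P(red) = (1/3) × (0.032 + 0.02 + 0.351) = 0.403/3 ≈ 0.134.

0.134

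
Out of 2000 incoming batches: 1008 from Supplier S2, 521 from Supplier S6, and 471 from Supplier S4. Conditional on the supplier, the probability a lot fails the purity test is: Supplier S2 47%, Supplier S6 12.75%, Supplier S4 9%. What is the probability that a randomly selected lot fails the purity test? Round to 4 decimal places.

0.2913

Unnormalized posteriors (prior × likelihood):
  Supplier S2: 0.504 × 0.47 = 0.23688
  Supplier S6: 0.2605 × 0.1275 = 0.03321375
  Supplier S4: 0.2355 × 0.09 = 0.021195
P(off-spec) = 0.23688 + 0.03321375 + 0.021195 = 0.29128875 → 0.2913.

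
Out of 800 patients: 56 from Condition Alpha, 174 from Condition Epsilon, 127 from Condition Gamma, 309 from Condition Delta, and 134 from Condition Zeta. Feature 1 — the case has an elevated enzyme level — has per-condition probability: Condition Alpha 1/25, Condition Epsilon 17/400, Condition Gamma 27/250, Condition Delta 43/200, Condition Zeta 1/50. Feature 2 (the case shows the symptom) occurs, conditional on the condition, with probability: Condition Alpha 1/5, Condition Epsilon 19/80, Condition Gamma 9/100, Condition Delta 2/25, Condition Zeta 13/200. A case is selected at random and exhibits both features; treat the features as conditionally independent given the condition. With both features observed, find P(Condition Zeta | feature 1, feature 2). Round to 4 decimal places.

0.0195

Prior × likelihood for each hypothesis:
  Condition Alpha: 0.07 × 0.04 × 0.2 = 0.00056
  Condition Epsilon: 0.2175 × 0.0425 × 0.2375 = 0.002195390625
  Condition Gamma: 0.15875 × 0.108 × 0.09 = 0.00154305
  Condition Delta: 0.38625 × 0.215 × 0.08 = 0.0066435
  Condition Zeta: 0.1675 × 0.02 × 0.065 = 0.00021775
Sum = 0.011159690625.
P(Condition Zeta | evidence) = 0.00021775 / 0.011159690625 ≈ 0.0195.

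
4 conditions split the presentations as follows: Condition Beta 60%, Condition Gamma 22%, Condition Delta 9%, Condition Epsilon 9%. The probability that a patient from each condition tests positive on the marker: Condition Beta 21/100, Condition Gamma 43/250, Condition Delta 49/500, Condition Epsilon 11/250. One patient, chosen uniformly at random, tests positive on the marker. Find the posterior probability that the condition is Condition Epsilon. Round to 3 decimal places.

By Bayes' rule, posterior ∝ prior × likelihood:
  Condition Beta: 0.6 × 0.21 = 0.126
  Condition Gamma: 0.22 × 0.172 = 0.03784
  Condition Delta: 0.09 × 0.098 = 0.00882
  Condition Epsilon: 0.09 × 0.044 = 0.00396
Normalizing constant = 0.17662.
P(Condition Epsilon | evidence) = 0.00396 / 0.17662 ≈ 0.022.

0.022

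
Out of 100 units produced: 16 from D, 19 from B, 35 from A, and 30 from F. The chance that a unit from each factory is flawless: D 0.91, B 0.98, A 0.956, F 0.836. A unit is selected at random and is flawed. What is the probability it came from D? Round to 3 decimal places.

0.174

Taking complements, P(flawed | each) = D 0.09, B 0.02, A 0.044, F 0.164.
Compute prior × likelihood for every hypothesis:
  D: 0.16 × 0.09 = 0.0144
  B: 0.19 × 0.02 = 0.0038
  A: 0.35 × 0.044 = 0.0154
  F: 0.3 × 0.164 = 0.0492
Total = 0.0828.
P(D | evidence) = 0.0144 / 0.0828 ≈ 0.174.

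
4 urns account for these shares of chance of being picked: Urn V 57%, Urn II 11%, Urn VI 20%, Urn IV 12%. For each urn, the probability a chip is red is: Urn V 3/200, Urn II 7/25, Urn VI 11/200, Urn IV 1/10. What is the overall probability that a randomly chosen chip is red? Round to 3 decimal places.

0.062

Unnormalized posteriors (prior × likelihood):
  Urn V: 0.57 × 0.015 = 0.00855
  Urn II: 0.11 × 0.28 = 0.0308
  Urn VI: 0.2 × 0.055 = 0.011
  Urn IV: 0.12 × 0.1 = 0.012
P(red) = 0.00855 + 0.0308 + 0.011 + 0.012 = 0.06235 → 0.062.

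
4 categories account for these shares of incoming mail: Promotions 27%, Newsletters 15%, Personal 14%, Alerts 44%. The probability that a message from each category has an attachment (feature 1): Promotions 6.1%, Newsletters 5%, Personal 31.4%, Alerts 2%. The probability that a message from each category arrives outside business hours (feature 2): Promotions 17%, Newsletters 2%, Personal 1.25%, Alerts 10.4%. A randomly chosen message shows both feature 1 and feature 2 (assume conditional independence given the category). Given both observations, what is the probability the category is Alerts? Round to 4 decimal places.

0.2073

Unnormalized posteriors (prior × likelihood):
  Promotions: 0.27 × 0.061 × 0.17 = 0.0027999
  Newsletters: 0.15 × 0.05 × 0.02 = 0.00015
  Personal: 0.14 × 0.314 × 0.0125 = 0.0005495
  Alerts: 0.44 × 0.02 × 0.104 = 0.0009152
Total = 0.0044146.
P(Alerts | evidence) = 0.0009152 / 0.0044146 ≈ 0.2073.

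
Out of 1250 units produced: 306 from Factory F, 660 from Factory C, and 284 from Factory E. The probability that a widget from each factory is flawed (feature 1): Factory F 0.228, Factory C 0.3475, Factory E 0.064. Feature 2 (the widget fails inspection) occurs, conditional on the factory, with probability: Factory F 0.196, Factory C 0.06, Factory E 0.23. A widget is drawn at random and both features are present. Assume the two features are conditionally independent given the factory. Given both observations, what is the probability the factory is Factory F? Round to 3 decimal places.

By Bayes' rule, posterior ∝ prior × likelihood:
  Factory F: 0.2448 × 0.228 × 0.196 = 0.0109396224
  Factory C: 0.528 × 0.3475 × 0.06 = 0.0110088
  Factory E: 0.2272 × 0.064 × 0.23 = 0.003344384
Total = 0.0252928064.
P(Factory F | evidence) = 0.0109396224 / 0.0252928064 ≈ 0.433.

0.433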